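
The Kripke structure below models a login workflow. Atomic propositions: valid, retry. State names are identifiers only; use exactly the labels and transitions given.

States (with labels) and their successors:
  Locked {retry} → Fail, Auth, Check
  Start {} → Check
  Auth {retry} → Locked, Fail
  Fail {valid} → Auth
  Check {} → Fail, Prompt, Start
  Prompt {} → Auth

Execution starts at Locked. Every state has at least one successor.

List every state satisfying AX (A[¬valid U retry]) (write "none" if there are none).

States satisfying A[¬valid U retry]: {Locked, Auth, Prompt}.
States satisfying AX (A[¬valid U retry]): {Fail, Prompt}.

{Fail, Prompt}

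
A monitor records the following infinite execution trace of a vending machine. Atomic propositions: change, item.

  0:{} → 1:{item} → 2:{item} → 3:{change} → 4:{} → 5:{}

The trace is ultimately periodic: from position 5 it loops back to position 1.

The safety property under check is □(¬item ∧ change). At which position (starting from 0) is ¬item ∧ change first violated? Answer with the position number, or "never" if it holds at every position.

0

At position 0 the labels are {}, so ¬item ∧ change is false there. This is the first violation.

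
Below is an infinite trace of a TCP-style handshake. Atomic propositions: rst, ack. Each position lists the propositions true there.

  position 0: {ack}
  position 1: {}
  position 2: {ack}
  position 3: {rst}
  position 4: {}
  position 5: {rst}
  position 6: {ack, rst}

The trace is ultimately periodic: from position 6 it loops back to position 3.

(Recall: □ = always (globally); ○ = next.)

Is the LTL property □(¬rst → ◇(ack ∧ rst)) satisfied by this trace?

¬rst → ◇(ack ∧ rst) holds at every position 0..6, and those are all positions ever visited, so □(¬rst → ◇(ack ∧ rst)) holds.
Positions where ¬rst holds: 0, 1, 2, 4.
Check ◇(ack ∧ rst) at each: 0→ok, 1→ok, 2→ok, 4→ok.

Satisfied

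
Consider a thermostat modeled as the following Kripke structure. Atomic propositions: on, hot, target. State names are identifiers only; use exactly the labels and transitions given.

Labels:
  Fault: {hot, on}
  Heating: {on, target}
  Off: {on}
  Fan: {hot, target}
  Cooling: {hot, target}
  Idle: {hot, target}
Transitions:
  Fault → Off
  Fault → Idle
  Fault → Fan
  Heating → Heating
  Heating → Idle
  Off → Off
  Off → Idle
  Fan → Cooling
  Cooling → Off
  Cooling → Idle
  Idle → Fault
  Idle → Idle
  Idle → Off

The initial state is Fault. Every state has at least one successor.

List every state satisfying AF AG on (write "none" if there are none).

States satisfying AG on: ∅.
States satisfying AF AG on: ∅.

none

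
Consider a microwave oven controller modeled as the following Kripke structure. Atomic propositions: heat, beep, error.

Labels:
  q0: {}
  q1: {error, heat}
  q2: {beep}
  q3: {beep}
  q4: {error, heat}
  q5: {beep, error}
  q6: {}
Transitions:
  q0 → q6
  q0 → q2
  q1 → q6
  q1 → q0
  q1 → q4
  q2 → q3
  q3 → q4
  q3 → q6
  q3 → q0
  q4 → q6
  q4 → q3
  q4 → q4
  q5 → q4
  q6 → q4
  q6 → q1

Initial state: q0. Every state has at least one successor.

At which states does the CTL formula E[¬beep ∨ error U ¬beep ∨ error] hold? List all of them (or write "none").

{q0, q1, q4, q5, q6}

States satisfying ¬beep ∨ error: {q0, q1, q4, q5, q6}.
States satisfying E[¬beep ∨ error U ¬beep ∨ error]: {q0, q1, q4, q5, q6}.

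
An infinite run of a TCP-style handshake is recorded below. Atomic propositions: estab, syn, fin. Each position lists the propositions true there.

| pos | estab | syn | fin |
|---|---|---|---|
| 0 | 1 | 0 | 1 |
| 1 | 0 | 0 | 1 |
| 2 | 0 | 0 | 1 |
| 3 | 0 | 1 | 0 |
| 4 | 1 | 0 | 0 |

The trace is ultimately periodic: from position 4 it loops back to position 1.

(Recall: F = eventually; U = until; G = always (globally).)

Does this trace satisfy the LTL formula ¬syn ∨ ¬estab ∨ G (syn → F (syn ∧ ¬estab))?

Satisfied

syn → F (syn ∧ ¬estab) holds at every position 0..4, and those are all positions ever visited, so G (syn → F (syn ∧ ¬estab)) holds.
Positions where syn holds: 3.
Check F (syn ∧ ¬estab) at each: 3→ok.
At position 0: ¬syn ∨ ¬estab is true; G (syn → F (syn ∧ ¬estab)) is true; so ¬syn ∨ ¬estab ∨ G (syn → F (syn ∧ ¬estab)) is true.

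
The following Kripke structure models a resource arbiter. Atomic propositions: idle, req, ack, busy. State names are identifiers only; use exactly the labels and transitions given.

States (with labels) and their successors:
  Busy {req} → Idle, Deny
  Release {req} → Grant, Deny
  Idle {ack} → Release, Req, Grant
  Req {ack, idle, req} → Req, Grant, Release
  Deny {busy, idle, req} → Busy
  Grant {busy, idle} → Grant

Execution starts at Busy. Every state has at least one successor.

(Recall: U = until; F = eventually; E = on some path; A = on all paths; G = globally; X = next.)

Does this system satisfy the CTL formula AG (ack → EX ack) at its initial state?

States satisfying ack → EX ack: {Busy, Release, Idle, Req, Deny, Grant}.
States satisfying AG (ack → EX ack): {Busy, Release, Idle, Req, Deny, Grant}.
Every state reachable from Busy satisfies ack → EX ack.
Busy ∈ Sat(AG (ack → EX ack)).

Yes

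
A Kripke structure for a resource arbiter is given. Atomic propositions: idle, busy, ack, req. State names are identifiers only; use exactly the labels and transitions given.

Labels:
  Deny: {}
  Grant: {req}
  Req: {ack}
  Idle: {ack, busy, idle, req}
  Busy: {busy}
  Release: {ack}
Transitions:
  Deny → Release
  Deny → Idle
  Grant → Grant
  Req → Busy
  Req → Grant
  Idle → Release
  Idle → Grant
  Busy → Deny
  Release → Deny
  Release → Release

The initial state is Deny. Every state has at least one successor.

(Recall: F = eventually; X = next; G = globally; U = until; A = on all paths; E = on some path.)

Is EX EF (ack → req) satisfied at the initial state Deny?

Satisfied

States satisfying EF (ack → req): {Deny, Grant, Req, Idle, Busy, Release}.
States satisfying EX EF (ack → req): {Deny, Grant, Req, Idle, Busy, Release}.
Deny ∈ Sat(EX EF (ack → req)).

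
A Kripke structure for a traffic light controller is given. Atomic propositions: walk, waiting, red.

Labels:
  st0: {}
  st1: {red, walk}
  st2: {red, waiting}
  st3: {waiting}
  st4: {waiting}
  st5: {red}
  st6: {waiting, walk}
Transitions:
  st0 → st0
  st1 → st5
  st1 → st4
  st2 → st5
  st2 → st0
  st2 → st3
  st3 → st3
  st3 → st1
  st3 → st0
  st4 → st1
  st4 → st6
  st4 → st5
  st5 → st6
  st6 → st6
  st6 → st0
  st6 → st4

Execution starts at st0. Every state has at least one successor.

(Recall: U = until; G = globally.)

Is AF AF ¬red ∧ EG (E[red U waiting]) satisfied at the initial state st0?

No

States satisfying AF ¬red: {st0, st1, st2, st3, st4, st5, st6}.
States satisfying AF AF ¬red: {st0, st1, st2, st3, st4, st5, st6}.
States satisfying E[red U waiting]: {st1, st2, st3, st4, st5, st6}.
States satisfying EG (E[red U waiting]): {st1, st2, st3, st4, st5, st6}.
States satisfying AF AF ¬red ∧ EG (E[red U waiting]): {st1, st2, st3, st4, st5, st6}.
st0 ∉ Sat(AF AF ¬red ∧ EG (E[red U waiting])).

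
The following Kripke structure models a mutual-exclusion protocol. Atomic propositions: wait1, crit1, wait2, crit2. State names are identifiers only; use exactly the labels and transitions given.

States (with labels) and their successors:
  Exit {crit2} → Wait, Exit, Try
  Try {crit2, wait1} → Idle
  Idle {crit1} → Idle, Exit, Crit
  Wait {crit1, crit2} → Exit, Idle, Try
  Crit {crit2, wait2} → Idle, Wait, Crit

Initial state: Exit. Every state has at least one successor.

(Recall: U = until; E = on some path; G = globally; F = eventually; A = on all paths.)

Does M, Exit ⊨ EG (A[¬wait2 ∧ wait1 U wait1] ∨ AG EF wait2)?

Satisfied

States satisfying A[¬wait2 ∧ wait1 U wait1] ∨ AG EF wait2: {Exit, Try, Idle, Wait, Crit}.
States satisfying EG (A[¬wait2 ∧ wait1 U wait1] ∨ AG EF wait2): {Exit, Try, Idle, Wait, Crit}.
Exit ∈ Sat(EG (A[¬wait2 ∧ wait1 U wait1] ∨ AG EF wait2)).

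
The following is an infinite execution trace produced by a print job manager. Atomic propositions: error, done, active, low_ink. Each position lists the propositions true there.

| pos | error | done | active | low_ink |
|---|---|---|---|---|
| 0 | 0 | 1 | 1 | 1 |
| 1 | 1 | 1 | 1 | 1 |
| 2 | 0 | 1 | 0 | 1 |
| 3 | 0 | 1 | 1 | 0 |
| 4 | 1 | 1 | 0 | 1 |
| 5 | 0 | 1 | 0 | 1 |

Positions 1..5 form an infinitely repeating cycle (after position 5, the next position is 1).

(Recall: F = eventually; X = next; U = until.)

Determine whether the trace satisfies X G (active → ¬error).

Does not hold

The position after 0 is 1; G (active → ¬error) is false there.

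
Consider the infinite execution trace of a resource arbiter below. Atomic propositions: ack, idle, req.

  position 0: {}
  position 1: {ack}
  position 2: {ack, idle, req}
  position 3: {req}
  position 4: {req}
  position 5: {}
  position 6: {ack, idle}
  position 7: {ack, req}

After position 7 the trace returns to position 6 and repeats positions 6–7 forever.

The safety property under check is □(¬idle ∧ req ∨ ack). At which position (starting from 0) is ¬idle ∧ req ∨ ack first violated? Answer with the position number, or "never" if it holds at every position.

0

At position 0 the labels are {}, so ¬idle ∧ req ∨ ack is false there. This is the first violation.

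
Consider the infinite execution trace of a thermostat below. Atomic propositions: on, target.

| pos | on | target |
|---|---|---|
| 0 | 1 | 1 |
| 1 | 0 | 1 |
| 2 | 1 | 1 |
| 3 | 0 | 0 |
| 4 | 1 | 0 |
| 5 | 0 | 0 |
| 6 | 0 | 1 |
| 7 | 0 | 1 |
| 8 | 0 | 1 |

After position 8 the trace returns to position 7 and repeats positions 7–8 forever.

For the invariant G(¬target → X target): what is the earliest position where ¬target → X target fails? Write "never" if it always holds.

Check ¬target → X target at each position in order: 0 ✓, 1 ✓, 2 ✓.
At position 3 the labels are {} and the next position 4 has {on}, so ¬target → X target is false there. This is the first violation.

3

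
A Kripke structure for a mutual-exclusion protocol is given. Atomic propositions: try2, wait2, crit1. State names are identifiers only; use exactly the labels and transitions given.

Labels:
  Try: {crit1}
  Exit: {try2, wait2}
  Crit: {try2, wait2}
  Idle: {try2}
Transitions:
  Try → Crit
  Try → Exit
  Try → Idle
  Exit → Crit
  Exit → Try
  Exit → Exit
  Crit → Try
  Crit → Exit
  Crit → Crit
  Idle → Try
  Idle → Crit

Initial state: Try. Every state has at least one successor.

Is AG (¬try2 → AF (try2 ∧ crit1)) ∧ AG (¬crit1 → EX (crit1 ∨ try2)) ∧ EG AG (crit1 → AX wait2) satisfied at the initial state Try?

States satisfying ¬try2 → AF (try2 ∧ crit1): {Exit, Crit, Idle}.
States satisfying AG (¬try2 → AF (try2 ∧ crit1)): ∅.
States satisfying ¬crit1 → EX (crit1 ∨ try2): {Try, Exit, Crit, Idle}.
States satisfying AG (¬crit1 → EX (crit1 ∨ try2)): {Try, Exit, Crit, Idle}.
States satisfying AG (crit1 → AX wait2): ∅.
States satisfying EG AG (crit1 → AX wait2): ∅.
States satisfying AG (¬try2 → AF (try2 ∧ crit1)) ∧ AG (¬crit1 → EX (crit1 ∨ try2)) ∧ EG AG (crit1 → AX wait2): ∅.
Try ∉ Sat(AG (¬try2 → AF (try2 ∧ crit1)) ∧ AG (¬crit1 → EX (crit1 ∨ try2)) ∧ EG AG (crit1 → AX wait2)).

Does not hold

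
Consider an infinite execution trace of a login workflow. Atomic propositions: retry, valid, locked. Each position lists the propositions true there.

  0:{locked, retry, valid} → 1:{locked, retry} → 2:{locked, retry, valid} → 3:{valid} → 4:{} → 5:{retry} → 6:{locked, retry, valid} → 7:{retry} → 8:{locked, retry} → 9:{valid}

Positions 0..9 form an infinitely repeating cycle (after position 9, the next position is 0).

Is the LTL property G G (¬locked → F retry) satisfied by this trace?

Yes

G (¬locked → F retry) holds at every position 0..9, and those are all positions ever visited, so G G (¬locked → F retry) holds.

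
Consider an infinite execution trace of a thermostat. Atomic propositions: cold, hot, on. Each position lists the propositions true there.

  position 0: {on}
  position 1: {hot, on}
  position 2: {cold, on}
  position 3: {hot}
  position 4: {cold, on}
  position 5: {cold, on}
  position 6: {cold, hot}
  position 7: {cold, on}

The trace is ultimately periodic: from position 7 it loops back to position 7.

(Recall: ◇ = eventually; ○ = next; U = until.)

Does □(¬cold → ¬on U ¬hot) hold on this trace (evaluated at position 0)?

¬cold → ¬on U ¬hot must hold at every position from 0 onward. It fails at position 1, so □(¬cold → ¬on U ¬hot) is false.
Positions where ¬cold holds: 0, 1, 3.
Check ¬on U ¬hot at each: 0→ok, 1→fails, 3→ok.

Violated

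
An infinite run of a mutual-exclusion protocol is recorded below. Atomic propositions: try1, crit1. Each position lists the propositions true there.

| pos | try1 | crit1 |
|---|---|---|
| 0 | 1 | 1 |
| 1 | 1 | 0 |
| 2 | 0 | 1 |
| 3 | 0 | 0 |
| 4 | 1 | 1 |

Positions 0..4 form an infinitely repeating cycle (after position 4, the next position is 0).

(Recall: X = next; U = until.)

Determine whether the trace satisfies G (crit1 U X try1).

crit1 U X try1 must hold at every position from 0 onward. It fails at position 1, so G (crit1 U X try1) is false.

Does not hold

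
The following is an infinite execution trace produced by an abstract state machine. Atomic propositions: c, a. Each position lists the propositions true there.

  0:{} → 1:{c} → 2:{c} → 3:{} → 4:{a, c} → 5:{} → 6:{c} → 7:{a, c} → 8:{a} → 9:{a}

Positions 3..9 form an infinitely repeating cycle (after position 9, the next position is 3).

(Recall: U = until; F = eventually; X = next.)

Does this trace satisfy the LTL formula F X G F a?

X G F a holds at position 0, which is reachable from 0, so F X G F a holds.

Satisfied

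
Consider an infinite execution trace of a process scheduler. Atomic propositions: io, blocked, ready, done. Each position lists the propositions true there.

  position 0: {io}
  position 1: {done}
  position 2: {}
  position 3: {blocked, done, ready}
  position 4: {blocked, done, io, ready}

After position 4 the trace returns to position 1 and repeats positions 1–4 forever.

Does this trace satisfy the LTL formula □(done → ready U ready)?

done → ready U ready must hold at every position from 0 onward. It fails at position 1, so □(done → ready U ready) is false.
Positions where done holds: 1, 3, 4.
Check ready U ready at each: 1→fails, 3→ok, 4→ok.

Does not hold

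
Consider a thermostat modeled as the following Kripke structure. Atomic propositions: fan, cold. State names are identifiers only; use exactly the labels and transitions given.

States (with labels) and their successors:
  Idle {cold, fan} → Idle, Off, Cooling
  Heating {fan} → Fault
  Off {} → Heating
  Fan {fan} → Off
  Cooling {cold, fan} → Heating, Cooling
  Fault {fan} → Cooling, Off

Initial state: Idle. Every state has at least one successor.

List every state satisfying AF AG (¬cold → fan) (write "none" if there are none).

States satisfying AG (¬cold → fan): ∅.
States satisfying AF AG (¬cold → fan): ∅.

none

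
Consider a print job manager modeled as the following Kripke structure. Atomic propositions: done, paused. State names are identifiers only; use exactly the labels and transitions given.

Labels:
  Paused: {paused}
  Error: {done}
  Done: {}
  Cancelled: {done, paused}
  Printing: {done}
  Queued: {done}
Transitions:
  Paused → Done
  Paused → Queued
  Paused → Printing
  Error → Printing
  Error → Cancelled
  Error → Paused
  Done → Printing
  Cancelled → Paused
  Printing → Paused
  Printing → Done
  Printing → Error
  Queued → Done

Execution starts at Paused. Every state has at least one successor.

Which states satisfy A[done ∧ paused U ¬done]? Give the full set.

States satisfying done ∧ paused: {Cancelled}.
States satisfying ¬done: {Paused, Done}.
States satisfying A[done ∧ paused U ¬done]: {Paused, Done, Cancelled}.

{Paused, Done, Cancelled}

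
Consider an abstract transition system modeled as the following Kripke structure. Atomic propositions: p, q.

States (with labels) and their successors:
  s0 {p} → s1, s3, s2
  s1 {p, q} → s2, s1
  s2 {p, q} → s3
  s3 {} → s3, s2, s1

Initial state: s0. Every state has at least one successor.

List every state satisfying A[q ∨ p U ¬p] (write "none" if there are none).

States satisfying q ∨ p: {s0, s1, s2}.
States satisfying ¬p: {s3}.
States satisfying A[q ∨ p U ¬p]: {s2, s3}.

{s2, s3}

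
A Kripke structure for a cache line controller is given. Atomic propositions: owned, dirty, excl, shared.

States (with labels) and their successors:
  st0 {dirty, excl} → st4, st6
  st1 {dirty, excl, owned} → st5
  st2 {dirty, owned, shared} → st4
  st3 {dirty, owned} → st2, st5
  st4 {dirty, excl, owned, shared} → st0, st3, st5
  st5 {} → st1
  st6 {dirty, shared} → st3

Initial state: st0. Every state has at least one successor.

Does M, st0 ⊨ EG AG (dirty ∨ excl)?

States satisfying AG (dirty ∨ excl): ∅.
States satisfying EG AG (dirty ∨ excl): ∅.
No suitable path/successor from st0 witnesses the formula.
st0 ∉ Sat(EG AG (dirty ∨ excl)).

Violated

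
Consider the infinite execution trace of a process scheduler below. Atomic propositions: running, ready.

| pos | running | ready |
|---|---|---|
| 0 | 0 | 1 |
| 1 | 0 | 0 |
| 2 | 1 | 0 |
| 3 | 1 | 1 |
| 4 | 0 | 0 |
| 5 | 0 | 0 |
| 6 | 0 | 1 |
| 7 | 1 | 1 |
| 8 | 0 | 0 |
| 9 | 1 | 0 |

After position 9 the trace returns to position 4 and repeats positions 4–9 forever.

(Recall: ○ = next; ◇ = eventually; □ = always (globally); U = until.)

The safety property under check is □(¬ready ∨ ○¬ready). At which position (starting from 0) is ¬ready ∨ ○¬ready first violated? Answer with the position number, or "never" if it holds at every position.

6

Check ¬ready ∨ ○¬ready at each position in order: 0 ✓, 1 ✓, 2 ✓, 3 ✓, 4 ✓, 5 ✓.
At position 6 the labels are {ready} and the next position 7 has {ready, running}, so ¬ready ∨ ○¬ready is false there. This is the first violation.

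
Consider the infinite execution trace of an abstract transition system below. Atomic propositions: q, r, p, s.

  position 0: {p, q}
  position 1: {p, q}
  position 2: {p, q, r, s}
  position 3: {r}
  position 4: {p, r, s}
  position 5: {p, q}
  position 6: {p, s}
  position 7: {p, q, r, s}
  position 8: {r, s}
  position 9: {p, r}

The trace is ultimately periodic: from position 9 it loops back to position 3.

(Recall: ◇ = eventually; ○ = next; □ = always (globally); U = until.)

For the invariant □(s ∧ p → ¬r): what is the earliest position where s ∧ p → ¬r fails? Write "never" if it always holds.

2

Check s ∧ p → ¬r at each position in order: 0 ✓, 1 ✓.
At position 2 the labels are {p, q, r, s}, so s ∧ p → ¬r is false there. This is the first violation.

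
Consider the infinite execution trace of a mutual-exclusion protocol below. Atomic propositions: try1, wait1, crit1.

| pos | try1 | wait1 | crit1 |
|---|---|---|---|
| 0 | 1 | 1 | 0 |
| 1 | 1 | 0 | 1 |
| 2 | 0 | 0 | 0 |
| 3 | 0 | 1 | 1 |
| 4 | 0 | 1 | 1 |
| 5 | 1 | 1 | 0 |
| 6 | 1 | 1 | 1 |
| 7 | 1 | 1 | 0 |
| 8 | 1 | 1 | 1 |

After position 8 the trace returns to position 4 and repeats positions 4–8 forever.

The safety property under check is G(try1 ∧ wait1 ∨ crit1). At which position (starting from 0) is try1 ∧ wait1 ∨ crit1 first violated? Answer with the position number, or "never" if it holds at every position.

2

Check try1 ∧ wait1 ∨ crit1 at each position in order: 0 ✓, 1 ✓.
At position 2 the labels are {}, so try1 ∧ wait1 ∨ crit1 is false there. This is the first violation.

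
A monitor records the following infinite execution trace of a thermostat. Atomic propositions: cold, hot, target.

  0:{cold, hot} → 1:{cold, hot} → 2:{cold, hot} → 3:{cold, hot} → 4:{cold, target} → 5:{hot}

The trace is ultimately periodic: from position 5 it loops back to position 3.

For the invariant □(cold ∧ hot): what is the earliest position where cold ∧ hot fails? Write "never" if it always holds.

4

Check cold ∧ hot at each position in order: 0 ✓, 1 ✓, 2 ✓, 3 ✓.
At position 4 the labels are {cold, target}, so cold ∧ hot is false there. This is the first violation.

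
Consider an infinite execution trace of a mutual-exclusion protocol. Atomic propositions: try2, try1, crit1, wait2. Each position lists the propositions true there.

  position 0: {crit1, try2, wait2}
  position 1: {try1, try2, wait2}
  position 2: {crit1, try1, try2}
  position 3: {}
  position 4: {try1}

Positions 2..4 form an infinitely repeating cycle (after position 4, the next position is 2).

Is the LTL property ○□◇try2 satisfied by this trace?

The position after 0 is 1; □◇try2 is true there.

Holds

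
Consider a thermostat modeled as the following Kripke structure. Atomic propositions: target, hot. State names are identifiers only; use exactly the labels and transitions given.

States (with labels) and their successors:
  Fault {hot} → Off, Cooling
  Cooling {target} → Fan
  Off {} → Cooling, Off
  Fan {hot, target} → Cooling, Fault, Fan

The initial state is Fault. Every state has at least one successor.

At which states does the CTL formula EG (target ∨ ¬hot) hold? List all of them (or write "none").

States satisfying target ∨ ¬hot: {Cooling, Off, Fan}.
States satisfying EG (target ∨ ¬hot): {Cooling, Off, Fan}.

{Cooling, Off, Fan}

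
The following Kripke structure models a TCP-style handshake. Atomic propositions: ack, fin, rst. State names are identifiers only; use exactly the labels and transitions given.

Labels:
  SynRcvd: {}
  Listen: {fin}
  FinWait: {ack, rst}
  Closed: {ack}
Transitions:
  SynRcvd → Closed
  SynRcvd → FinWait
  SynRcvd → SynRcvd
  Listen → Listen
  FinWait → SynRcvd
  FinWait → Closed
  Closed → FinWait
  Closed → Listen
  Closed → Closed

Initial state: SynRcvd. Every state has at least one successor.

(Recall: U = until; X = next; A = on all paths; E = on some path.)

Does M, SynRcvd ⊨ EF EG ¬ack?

States satisfying EG ¬ack: {SynRcvd, Listen}.
States satisfying EF EG ¬ack: {SynRcvd, Listen, FinWait, Closed}.
Some path from SynRcvd reaches a state where EG ¬ack holds.
SynRcvd ∈ Sat(EF EG ¬ack).

Satisfied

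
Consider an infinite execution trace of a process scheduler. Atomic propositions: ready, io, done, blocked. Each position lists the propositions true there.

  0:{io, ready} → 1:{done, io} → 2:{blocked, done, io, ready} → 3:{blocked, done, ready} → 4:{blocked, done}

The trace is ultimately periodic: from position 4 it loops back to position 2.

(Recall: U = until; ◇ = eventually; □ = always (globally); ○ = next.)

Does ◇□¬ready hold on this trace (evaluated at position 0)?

No

□¬ready is false at every position 0..4, so it never becomes true and ◇□¬ready fails.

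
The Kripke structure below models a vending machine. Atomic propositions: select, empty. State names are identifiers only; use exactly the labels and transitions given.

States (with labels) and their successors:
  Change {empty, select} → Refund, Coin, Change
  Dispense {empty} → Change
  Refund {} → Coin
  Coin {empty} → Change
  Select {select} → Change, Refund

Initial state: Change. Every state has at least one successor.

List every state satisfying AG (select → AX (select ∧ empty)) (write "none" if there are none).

States satisfying select → AX (select ∧ empty): {Dispense, Refund, Coin}.
States satisfying AG (select → AX (select ∧ empty)): ∅.

none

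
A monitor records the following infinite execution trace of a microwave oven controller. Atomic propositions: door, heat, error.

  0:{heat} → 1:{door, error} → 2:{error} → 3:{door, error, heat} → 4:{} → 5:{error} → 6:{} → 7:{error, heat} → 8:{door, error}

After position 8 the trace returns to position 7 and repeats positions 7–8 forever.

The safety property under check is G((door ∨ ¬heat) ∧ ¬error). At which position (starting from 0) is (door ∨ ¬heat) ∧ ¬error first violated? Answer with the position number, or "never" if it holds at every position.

0

At position 0 the labels are {heat}, so (door ∨ ¬heat) ∧ ¬error is false there. This is the first violation.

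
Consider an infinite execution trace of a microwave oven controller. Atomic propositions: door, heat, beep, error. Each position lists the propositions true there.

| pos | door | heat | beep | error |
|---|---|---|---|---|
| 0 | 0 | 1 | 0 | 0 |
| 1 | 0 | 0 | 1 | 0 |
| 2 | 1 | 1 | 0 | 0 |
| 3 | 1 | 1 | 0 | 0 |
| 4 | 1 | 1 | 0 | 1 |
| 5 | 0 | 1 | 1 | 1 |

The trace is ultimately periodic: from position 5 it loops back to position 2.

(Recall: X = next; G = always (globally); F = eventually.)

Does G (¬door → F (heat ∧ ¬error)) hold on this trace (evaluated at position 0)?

Yes

¬door → F (heat ∧ ¬error) holds at every position 0..5, and those are all positions ever visited, so G (¬door → F (heat ∧ ¬error)) holds.
Positions where ¬door holds: 0, 1, 5.
Check F (heat ∧ ¬error) at each: 0→ok, 1→ok, 5→ok.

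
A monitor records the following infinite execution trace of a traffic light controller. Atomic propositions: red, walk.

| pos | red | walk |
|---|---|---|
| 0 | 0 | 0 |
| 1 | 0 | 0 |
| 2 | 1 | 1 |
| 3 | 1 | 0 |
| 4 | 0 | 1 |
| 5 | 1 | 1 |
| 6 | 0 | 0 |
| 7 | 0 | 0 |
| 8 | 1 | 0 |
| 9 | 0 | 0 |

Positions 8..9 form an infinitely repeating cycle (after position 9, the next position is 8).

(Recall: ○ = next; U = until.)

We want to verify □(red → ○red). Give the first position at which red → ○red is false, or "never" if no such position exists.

3

Check red → ○red at each position in order: 0 ✓, 1 ✓, 2 ✓.
At position 3 the labels are {red} and the next position 4 has {walk}, so red → ○red is false there. This is the first violation.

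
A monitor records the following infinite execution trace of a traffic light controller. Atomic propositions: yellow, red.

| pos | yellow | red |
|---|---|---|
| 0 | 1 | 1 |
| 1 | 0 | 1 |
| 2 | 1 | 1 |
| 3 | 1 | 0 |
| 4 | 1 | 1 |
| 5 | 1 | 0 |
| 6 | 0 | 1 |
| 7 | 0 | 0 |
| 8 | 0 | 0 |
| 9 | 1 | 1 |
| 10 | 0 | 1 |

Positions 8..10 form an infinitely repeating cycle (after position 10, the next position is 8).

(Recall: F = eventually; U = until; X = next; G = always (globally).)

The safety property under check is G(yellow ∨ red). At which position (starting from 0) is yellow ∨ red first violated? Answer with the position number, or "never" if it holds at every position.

Check yellow ∨ red at each position in order: 0 ✓, 1 ✓, 2 ✓, 3 ✓, 4 ✓, 5 ✓, 6 ✓.
At position 7 the labels are {}, so yellow ∨ red is false there. This is the first violation.

7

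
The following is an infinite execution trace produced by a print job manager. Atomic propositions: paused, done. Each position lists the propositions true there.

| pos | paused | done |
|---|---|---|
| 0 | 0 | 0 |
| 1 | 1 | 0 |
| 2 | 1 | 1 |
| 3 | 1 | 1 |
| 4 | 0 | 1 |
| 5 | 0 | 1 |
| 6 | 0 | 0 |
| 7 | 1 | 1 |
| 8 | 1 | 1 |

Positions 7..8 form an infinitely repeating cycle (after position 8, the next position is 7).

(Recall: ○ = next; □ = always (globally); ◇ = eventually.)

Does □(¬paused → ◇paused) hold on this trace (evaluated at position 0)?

¬paused → ◇paused holds at every position 0..8, and those are all positions ever visited, so □(¬paused → ◇paused) holds.
Positions where ¬paused holds: 0, 4, 5, 6.
Check ◇paused at each: 0→ok, 4→ok, 5→ok, 6→ok.

Yes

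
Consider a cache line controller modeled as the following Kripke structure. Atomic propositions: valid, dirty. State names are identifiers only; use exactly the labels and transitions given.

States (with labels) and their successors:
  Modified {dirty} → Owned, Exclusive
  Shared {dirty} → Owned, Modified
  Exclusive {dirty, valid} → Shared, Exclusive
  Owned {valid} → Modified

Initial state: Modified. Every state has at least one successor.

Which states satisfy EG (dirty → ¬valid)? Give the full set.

States satisfying dirty → ¬valid: {Modified, Shared, Owned}.
States satisfying EG (dirty → ¬valid): {Modified, Shared, Owned}.

{Modified, Shared, Owned}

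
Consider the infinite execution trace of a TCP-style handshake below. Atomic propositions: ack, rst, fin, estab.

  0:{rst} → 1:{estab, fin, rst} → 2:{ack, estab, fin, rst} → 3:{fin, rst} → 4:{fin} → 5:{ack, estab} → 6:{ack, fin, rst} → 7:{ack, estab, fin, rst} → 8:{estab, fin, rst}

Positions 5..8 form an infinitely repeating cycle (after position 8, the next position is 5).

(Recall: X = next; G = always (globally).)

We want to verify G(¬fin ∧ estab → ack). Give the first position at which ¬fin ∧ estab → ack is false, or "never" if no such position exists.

never

¬fin ∧ estab → ack holds at every position 0..8, and those are all the positions the trace ever visits, so the invariant G(¬fin ∧ estab → ack) is never violated.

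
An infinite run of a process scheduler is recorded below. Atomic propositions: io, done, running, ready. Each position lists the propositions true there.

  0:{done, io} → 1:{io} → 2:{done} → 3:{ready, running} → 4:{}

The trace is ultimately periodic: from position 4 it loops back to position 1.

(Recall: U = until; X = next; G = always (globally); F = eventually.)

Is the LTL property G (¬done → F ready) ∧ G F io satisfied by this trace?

Holds

¬done → F ready holds at every position 0..4, and those are all positions ever visited, so G (¬done → F ready) holds.
Positions where ¬done holds: 1, 3, 4.
Check F ready at each: 1→ok, 3→ok, 4→ok.
F io holds at every position 0..4, and those are all positions ever visited, so G F io holds.
At position 0: G (¬done → F ready) is true; G F io is true; so G (¬done → F ready) ∧ G F io is true.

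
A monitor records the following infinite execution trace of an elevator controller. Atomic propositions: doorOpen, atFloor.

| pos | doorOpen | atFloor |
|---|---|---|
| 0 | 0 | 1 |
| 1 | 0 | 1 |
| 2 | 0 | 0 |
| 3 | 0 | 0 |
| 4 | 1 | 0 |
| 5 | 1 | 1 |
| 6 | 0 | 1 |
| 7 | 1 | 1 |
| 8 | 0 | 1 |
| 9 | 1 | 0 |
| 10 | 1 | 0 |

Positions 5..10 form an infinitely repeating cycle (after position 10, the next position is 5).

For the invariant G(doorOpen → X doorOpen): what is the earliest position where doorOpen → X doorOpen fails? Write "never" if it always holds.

5

Check doorOpen → X doorOpen at each position in order: 0 ✓, 1 ✓, 2 ✓, 3 ✓, 4 ✓.
At position 5 the labels are {atFloor, doorOpen} and the next position 6 has {atFloor}, so doorOpen → X doorOpen is false there. This is the first violation.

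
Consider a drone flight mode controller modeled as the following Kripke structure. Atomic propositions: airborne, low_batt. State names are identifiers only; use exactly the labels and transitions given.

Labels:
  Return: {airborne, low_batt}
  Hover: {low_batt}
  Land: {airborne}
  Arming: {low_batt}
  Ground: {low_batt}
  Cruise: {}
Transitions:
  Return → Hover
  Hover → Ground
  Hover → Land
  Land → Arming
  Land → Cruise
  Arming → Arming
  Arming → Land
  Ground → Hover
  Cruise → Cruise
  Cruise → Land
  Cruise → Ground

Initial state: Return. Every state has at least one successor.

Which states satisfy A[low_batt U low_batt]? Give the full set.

States satisfying low_batt: {Return, Hover, Arming, Ground}.
States satisfying A[low_batt U low_batt]: {Return, Hover, Arming, Ground}.

{Return, Hover, Arming, Ground}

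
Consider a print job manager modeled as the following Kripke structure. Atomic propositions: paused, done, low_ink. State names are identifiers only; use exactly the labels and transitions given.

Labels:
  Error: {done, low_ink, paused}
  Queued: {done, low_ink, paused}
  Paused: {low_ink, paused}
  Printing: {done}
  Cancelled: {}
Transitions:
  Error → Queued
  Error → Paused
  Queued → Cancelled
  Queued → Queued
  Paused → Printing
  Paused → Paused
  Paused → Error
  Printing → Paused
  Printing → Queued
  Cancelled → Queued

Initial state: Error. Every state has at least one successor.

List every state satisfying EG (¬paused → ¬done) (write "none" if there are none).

{Error, Queued, Paused, Cancelled}

States satisfying ¬paused → ¬done: {Error, Queued, Paused, Cancelled}.
States satisfying EG (¬paused → ¬done): {Error, Queued, Paused, Cancelled}.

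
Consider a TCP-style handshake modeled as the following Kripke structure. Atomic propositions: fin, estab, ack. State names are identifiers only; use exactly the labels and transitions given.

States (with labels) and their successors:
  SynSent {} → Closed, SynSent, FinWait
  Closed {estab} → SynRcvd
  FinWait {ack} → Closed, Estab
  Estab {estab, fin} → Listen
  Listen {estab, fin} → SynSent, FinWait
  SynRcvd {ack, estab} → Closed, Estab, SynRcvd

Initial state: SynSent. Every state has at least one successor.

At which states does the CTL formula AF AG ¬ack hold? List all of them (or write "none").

States satisfying AG ¬ack: ∅.
States satisfying AF AG ¬ack: ∅.

none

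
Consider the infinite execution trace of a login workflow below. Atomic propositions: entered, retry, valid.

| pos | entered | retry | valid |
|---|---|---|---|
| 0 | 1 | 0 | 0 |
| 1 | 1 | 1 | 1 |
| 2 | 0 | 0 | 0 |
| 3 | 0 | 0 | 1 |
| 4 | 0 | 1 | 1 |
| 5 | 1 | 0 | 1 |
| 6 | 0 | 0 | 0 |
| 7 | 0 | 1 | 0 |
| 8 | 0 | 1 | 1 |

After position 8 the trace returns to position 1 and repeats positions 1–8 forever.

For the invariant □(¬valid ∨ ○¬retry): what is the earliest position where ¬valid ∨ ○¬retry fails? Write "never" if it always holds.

Check ¬valid ∨ ○¬retry at each position in order: 0 ✓, 1 ✓, 2 ✓.
At position 3 the labels are {valid} and the next position 4 has {retry, valid}, so ¬valid ∨ ○¬retry is false there. This is the first violation.

3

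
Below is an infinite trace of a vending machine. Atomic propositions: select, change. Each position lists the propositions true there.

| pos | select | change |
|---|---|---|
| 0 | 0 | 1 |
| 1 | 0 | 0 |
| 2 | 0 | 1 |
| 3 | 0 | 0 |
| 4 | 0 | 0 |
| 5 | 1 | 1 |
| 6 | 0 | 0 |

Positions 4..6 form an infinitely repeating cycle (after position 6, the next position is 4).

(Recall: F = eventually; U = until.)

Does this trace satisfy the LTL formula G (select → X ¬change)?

Holds

select → X ¬change holds at every position 0..6, and those are all positions ever visited, so G (select → X ¬change) holds.
Positions where select holds: 5.
Check X ¬change at each: 5→ok.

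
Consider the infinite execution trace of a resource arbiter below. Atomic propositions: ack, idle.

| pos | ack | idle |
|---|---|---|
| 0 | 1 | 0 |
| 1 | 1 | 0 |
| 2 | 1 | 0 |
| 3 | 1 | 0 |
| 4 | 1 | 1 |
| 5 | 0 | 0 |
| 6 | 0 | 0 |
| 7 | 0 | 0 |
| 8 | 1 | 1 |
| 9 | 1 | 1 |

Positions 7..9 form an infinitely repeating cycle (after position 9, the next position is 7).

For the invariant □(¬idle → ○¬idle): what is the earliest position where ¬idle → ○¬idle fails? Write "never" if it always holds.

Check ¬idle → ○¬idle at each position in order: 0 ✓, 1 ✓, 2 ✓.
At position 3 the labels are {ack} and the next position 4 has {ack, idle}, so ¬idle → ○¬idle is false there. This is the first violation.

3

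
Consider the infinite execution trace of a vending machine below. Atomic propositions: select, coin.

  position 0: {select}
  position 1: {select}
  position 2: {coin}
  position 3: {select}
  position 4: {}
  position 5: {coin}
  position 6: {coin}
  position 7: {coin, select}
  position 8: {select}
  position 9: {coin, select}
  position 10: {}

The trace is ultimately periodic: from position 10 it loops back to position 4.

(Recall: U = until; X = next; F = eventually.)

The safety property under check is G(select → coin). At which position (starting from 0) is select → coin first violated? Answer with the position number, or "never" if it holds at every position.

0

At position 0 the labels are {select}, so select → coin is false there. This is the first violation.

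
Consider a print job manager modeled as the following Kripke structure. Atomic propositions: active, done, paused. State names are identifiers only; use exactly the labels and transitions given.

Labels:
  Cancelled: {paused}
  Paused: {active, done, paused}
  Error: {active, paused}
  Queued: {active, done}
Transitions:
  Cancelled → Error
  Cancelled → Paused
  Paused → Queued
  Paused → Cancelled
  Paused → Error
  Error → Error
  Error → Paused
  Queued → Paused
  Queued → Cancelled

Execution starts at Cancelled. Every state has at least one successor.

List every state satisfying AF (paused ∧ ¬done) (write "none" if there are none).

States satisfying paused ∧ ¬done: {Cancelled, Error}.
States satisfying AF (paused ∧ ¬done): {Cancelled, Error}.

{Cancelled, Error}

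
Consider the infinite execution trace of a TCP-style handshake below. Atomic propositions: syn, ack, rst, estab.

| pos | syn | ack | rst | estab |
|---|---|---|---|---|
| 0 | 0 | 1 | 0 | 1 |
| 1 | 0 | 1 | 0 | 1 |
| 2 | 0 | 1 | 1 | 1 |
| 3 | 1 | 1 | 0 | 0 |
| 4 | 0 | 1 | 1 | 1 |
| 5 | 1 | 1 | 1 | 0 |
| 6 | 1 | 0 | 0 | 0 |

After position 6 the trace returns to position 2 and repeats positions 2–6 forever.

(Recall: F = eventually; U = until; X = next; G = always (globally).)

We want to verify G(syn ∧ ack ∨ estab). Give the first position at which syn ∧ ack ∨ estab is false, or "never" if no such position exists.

6

Check syn ∧ ack ∨ estab at each position in order: 0 ✓, 1 ✓, 2 ✓, 3 ✓, 4 ✓, 5 ✓.
At position 6 the labels are {syn}, so syn ∧ ack ∨ estab is false there. This is the first violation.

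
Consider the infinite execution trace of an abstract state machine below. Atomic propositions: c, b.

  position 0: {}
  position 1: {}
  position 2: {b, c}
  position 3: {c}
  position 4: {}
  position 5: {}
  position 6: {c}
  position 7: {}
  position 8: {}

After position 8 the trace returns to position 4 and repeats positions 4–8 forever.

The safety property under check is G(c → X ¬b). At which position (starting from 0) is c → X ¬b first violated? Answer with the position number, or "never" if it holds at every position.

c → X ¬b holds at every position 0..8, and those are all the positions the trace ever visits, so the invariant G(c → X ¬b) is never violated.

never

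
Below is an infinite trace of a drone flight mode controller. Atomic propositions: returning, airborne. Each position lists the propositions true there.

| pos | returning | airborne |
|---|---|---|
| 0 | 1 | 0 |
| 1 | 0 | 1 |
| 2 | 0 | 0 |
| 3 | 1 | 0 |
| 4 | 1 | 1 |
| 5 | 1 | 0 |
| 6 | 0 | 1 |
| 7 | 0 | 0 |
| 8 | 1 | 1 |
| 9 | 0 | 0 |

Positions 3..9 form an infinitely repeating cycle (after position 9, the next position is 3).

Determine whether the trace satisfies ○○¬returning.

The position after 0 is 1; ○¬returning is true there.

Holds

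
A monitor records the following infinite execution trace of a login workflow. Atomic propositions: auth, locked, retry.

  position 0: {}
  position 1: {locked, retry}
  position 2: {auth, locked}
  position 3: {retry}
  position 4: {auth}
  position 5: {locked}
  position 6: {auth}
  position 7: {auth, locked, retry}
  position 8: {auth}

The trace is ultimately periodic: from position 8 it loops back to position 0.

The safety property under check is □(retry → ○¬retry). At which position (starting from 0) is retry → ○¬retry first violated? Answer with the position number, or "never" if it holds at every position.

retry → ○¬retry holds at every position 0..8, and those are all the positions the trace ever visits, so the invariant □(retry → ○¬retry) is never violated.

never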